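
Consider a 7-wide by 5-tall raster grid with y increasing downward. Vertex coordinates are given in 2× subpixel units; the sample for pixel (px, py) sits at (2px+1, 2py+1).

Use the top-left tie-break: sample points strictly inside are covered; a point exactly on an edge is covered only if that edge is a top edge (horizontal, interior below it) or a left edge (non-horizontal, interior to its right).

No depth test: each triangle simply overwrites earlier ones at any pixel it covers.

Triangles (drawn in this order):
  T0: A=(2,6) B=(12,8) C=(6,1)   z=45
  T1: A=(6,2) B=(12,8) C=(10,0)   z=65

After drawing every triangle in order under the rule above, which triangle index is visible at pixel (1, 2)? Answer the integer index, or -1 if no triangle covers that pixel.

T0:
  2·area = 58  (B↔C swapped to make it positive)
  edge (2, 6)→(6, 1): d=(4,-5) top-left  bias=+0
  edge (6, 1)→(12, 8): d=(6,7) right/bottom  bias=-1
  edge (12, 8)→(2, 6): d=(-10,-2) top-left  bias=+0
    (2,1)@(5, 3): e=[3,19,36] → █
    (3,1)@(7, 3): e=[13,5,40] → █
    (4,1)@(9, 3): e=[23,-9,44] → ·
    (1,2)@(3, 5): e=[1,45,12] → █
    (4,2)@(9, 5): e=[31,3,24] → █
    (5,2)@(11, 5): e=[41,-11,28] → ·
    (1,3)@(3, 7): e=[9,57,-8] → ·
    (2,3)@(5, 7): e=[19,43,-4] → ·
    (3,3)@(7, 7): e=[29,29,0] → █  [on edge]
    (5,3)@(11, 7): e=[49,1,8] → █
    (6,3)@(13, 7): e=[59,-13,12] → ·
    (3,4)@(7, 9): e=[37,41,-20] → ·
  covered (9 px):
    · · · · · · ·
    · · █ █ · · ·
    · █ █ █ █ · ·
    · · · █ █ █ ·
    · · · · · · ·
T1:
  2·area = 36  (B↔C swapped to make it positive)
  edge (6, 2)→(10, 0): d=(4,-2) top-left  bias=+0
  edge (10, 0)→(12, 8): d=(2,8) right/bottom  bias=-1
  edge (12, 8)→(6, 2): d=(-6,-6) top-left  bias=+0
    (2,0)@(5, 1): e=[-6,42,0] → ·  [on edge]
    (4,0)@(9, 1): e=[2,10,24] → █
    (5,0)@(11, 1): e=[6,-6,36] → ·
    (3,1)@(7, 3): e=[6,30,0] → █  [on edge]
    (5,1)@(11, 3): e=[14,-2,24] → ·
    (3,2)@(7, 5): e=[14,34,-12] → ·
    (4,2)@(9, 5): e=[18,18,0] → █  [on edge]
    (5,2)@(11, 5): e=[22,2,12] → █
    (6,2)@(13, 5): e=[26,-14,24] → ·
    (4,3)@(9, 7): e=[26,22,-12] → ·
    (5,3)@(11, 7): e=[30,6,0] → █  [on edge]
    (6,3)@(13, 7): e=[34,-10,12] → ·
    (6,4)@(13, 9): e=[42,-6,0] → ·  [on edge]
  covered (6 px):
    · · · · █ · ·
    · · · █ █ · ·
    · · · · █ █ ·
    · · · · · █ ·
    · · · · · · ·

Z-buffer (winner per pixel, '.' = empty):
  . . . . 1 . .
  . . 0 1 1 . .
  . 0 0 0 1 1 .
  . . . 0 0 1 .
  . . . . . . .

Final: 0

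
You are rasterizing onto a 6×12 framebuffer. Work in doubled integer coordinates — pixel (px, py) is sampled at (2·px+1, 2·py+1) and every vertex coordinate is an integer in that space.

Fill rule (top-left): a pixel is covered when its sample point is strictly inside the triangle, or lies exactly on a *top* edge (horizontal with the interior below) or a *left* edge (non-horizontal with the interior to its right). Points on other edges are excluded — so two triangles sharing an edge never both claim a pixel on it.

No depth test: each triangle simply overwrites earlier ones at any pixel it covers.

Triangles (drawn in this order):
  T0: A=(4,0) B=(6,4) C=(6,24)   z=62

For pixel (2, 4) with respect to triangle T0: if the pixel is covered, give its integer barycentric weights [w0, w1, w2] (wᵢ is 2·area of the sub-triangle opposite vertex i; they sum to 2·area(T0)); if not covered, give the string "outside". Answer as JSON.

T0:
  2·area = 40
  edge (4, 0)→(6, 4): d=(2,4) right/bottom  bias=-1
  edge (6, 4)→(6, 24): d=(0,20) right/bottom  bias=-1
  edge (6, 24)→(4, 0): d=(-2,-24) top-left  bias=+0
    (2,1)@(5, 3): e=[2,20,18] → #
    (3,1)@(7, 3): e=[-6,-20,66] → ·
    (2,2)@(5, 5): e=[6,20,14] → #
    (3,2)@(7, 5): e=[-2,-20,62] → ·
    (2,3)@(5, 7): e=[10,20,10] → #
    (3,3)@(7, 7): e=[2,-20,58] → ·
    (2,4)@(5, 9): e=[14,20,6] → #
    (3,4)@(7, 9): e=[6,-20,54] → ·
    (2,5)@(5, 11): e=[18,20,2] → #
    (3,5)@(7, 11): e=[10,-20,50] → ·
    (2,6)@(5, 13): e=[22,20,-2] → ·
  covered (5 px):
    · · · · · ·
    · · # · · ·
    · · # · · ·
    · · # · · ·
    · · # · · ·
    · · # · · ·
    · · · · · ·
    · · · · · ·
    · · · · · ·
    · · · · · ·
    · · · · · ·
    · · · · · ·

Final: [20,6,14]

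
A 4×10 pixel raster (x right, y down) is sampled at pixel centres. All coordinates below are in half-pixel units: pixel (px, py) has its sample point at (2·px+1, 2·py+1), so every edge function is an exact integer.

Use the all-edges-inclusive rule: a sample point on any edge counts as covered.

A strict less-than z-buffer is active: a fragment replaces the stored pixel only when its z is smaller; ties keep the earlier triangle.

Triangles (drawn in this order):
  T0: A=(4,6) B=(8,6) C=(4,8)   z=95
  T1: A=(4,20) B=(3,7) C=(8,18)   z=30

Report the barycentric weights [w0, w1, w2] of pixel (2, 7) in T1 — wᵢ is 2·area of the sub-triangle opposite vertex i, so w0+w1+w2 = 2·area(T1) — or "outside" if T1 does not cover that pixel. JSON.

T0:
  2·area = 8
  edge (4, 6)→(8, 6): d=(4,0) inclusive
  edge (8, 6)→(4, 8): d=(-4,2) inclusive
  edge (4, 8)→(4, 6): d=(0,-2) inclusive
    (2,3)@(5, 7): e=[4,2,2] → #
    (3,3)@(7, 7): e=[4,-2,6] → ·
    (2,4)@(5, 9): e=[12,-6,2] → ·
  covered (1 px):
    · · · ·
    · · · ·
    · · · ·
    · · # ·
    · · · ·
    · · · ·
    · · · ·
    · · · ·
    · · · ·
    · · · ·
T1:
  2·area = 54
  edge (4, 20)→(3, 7): d=(-1,-13) inclusive
  edge (3, 7)→(8, 18): d=(5,11) inclusive
  edge (8, 18)→(4, 20): d=(-4,2) inclusive
    (1,3)@(3, 7): e=[0,0,54] → #  [on edge]
    (2,3)@(5, 7): e=[26,-22,50] → ·
    (1,4)@(3, 9): e=[-2,10,46] → ·
    (2,6)@(5, 13): e=[20,8,26] → #
    (3,6)@(7, 13): e=[46,-14,22] → ·
    (2,7)@(5, 15): e=[18,18,18] → #
    (3,7)@(7, 15): e=[44,-4,14] → ·
    (2,8)@(5, 17): e=[16,28,10] → #
    (3,8)@(7, 17): e=[42,6,6] → #
    (2,9)@(5, 19): e=[14,38,2] → #
    (3,9)@(7, 19): e=[40,16,-2] → ·
  covered (6 px):
    · · · ·
    · · · ·
    · · · ·
    · # · ·
    · · · ·
    · · · ·
    · · # ·
    · · # ·
    · · # #
    · · # ·

Answer: [18,18,18]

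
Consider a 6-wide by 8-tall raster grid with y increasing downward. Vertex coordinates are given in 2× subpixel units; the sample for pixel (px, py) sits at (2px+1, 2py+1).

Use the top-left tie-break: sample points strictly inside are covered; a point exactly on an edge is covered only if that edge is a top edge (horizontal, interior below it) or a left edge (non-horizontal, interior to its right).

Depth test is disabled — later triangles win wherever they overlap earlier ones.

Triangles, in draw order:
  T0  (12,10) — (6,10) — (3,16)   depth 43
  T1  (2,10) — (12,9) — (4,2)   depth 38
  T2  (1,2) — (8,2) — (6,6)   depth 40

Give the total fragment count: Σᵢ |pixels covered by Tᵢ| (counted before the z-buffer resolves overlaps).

T0:
  2·area = 36  (B↔C swapped to make it positive)
  edge (12, 10)→(3, 16): d=(-9,6) right/bottom  bias=-1
  edge (3, 16)→(6, 10): d=(3,-6) top-left  bias=+0
  edge (6, 10)→(12, 10): d=(6,0) top-left  bias=+0
    (3,5)@(7, 11): e=[21,9,6] → █
    (4,5)@(9, 11): e=[9,21,6] → █
    (5,5)@(11, 11): e=[-3,33,6] → ·
    (2,6)@(5, 13): e=[15,3,18] → █
    (4,6)@(9, 13): e=[-9,27,18] → ·
    (2,7)@(5, 15): e=[-3,9,30] → ·
    (3,7)@(7, 15): e=[-15,21,30] → ·
  covered (4 px):
    · · · · · ·
    · · · · · ·
    · · · · · ·
    · · · · · ·
    · · · · · ·
    · · · █ █ ·
    · · █ █ · ·
    · · · · · ·
T1:
  2·area = 78  (B↔C swapped to make it positive)
  edge (2, 10)→(4, 2): d=(2,-8) top-left  bias=+0
  edge (4, 2)→(12, 9): d=(8,7) right/bottom  bias=-1
  edge (12, 9)→(2, 10): d=(-10,1) right/bottom  bias=-1
    (2,1)@(5, 3): e=[10,1,67] → █
    (3,1)@(7, 3): e=[26,-13,65] → ·
    (2,2)@(5, 5): e=[14,17,47] → █
    (3,2)@(7, 5): e=[30,3,45] → █
    (4,2)@(9, 5): e=[46,-11,43] → ·
    (1,3)@(3, 7): e=[2,47,29] → █
    (4,3)@(9, 7): e=[50,5,23] → █
    (5,3)@(11, 7): e=[66,-9,21] → ·
    (1,4)@(3, 9): e=[6,63,9] → █
    (5,4)@(11, 9): e=[70,7,1] → █
    (1,5)@(3, 11): e=[10,79,-11] → ·
    (2,5)@(5, 11): e=[26,65,-13] → ·
  covered (12 px):
    · · · · · ·
    · · █ · · ·
    · · █ █ · ·
    · █ █ █ █ ·
    · █ █ █ █ █
    · · · · · ·
    · · · · · ·
    · · · · · ·
T2:
  2·area = 28
  edge (1, 2)→(8, 2): d=(7,0) top-left  bias=+0
  edge (8, 2)→(6, 6): d=(-2,4) right/bottom  bias=-1
  edge (6, 6)→(1, 2): d=(-5,-4) top-left  bias=+0
    (1,1)@(3, 3): e=[7,18,3] → █
    (2,1)@(5, 3): e=[7,10,11] → █
    (3,1)@(7, 3): e=[7,2,19] → █
    (4,1)@(9, 3): e=[7,-6,27] → ·
    (1,2)@(3, 5): e=[21,14,-7] → ·
    (2,2)@(5, 5): e=[21,6,1] → █
    (3,2)@(7, 5): e=[21,-2,9] → ·
    (2,3)@(5, 7): e=[35,2,-9] → ·
  covered (4 px):
    · · · · · ·
    · █ █ █ · ·
    · · █ · · ·
    · · · · · ·
    · · · · · ·
    · · · · · ·
    · · · · · ·
    · · · · · ·

Final: 20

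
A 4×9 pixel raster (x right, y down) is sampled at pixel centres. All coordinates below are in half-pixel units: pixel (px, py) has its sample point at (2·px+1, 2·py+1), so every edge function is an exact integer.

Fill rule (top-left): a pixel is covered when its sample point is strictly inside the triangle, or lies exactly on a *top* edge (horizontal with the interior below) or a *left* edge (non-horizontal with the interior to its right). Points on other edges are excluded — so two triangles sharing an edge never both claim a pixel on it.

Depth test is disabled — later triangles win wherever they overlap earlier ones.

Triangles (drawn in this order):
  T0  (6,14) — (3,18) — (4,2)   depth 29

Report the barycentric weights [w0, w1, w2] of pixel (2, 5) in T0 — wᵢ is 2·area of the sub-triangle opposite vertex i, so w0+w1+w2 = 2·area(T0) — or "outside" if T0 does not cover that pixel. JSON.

T0:
  2·area = 44
  edge (6, 14)→(3, 18): d=(-3,4) right/bottom  bias=-1
  edge (3, 18)→(4, 2): d=(1,-16) top-left  bias=+0
  edge (4, 2)→(6, 14): d=(2,12) right/bottom  bias=-1
    (2,4)@(5, 9): e=[19,23,2] → █
    (3,4)@(7, 9): e=[11,55,-22] → ·
    (2,5)@(5, 11): e=[13,25,6] → █
    (3,5)@(7, 11): e=[5,57,-18] → ·
    (2,6)@(5, 13): e=[7,27,10] → █
    (3,6)@(7, 13): e=[-1,59,-14] → ·
    (2,7)@(5, 15): e=[1,29,14] → █
    (3,7)@(7, 15): e=[-7,61,-10] → ·
    (2,8)@(5, 17): e=[-5,31,18] → ·
  covered (4 px):
    · · · ·
    · · · ·
    · · · ·
    · · · ·
    · · █ ·
    · · █ ·
    · · █ ·
    · · █ ·
    · · · ·

Answer: [25,6,13]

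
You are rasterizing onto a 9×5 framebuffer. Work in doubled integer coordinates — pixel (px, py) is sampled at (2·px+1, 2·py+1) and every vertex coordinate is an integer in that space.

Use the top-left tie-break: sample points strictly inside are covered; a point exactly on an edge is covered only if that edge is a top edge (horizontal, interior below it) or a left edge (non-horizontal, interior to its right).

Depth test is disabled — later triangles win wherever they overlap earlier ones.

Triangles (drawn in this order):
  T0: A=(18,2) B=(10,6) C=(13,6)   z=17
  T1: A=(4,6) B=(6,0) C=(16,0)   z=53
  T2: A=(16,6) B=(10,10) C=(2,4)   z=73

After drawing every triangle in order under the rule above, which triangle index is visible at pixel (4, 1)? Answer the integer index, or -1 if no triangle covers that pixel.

T0:
  2·area = 12  (B↔C swapped to make it positive)
  edge (18, 2)→(13, 6): d=(-5,4) right/bottom  bias=-1
  edge (13, 6)→(10, 6): d=(-3,0) right/bottom  bias=-1
  edge (10, 6)→(18, 2): d=(8,-4) top-left  bias=+0
    (6,2)@(13, 5): e=[5,3,4] → █
    (7,2)@(15, 5): e=[-3,3,12] → ·
    (6,3)@(13, 7): e=[-5,-3,20] → ·
  covered (1 px):
    · · · · · · · · ·
    · · · · · · · · ·
    · · · · · · █ · ·
    · · · · · · · · ·
    · · · · · · · · ·
T1:
  2·area = 60
  edge (4, 6)→(6, 0): d=(2,-6) top-left  bias=+0
  edge (6, 0)→(16, 0): d=(10,0) top-left  bias=+0
  edge (16, 0)→(4, 6): d=(-12,6) right/bottom  bias=-1
    (3,0)@(7, 1): e=[8,10,42] → █
    (4,0)@(9, 1): e=[20,10,30] → █
    (5,0)@(11, 1): e=[32,10,18] → █
    (6,0)@(13, 1): e=[44,10,6] → █
    (7,0)@(15, 1): e=[56,10,-6] → ·
    (2,1)@(5, 3): e=[0,30,30] → █  [on edge]
    (5,1)@(11, 3): e=[36,30,-6] → ·
    (6,1)@(13, 3): e=[48,30,-18] → ·
    (2,2)@(5, 5): e=[4,50,6] → █
    (3,2)@(7, 5): e=[16,50,-6] → ·
    (4,2)@(9, 5): e=[28,50,-18] → ·
    (2,3)@(5, 7): e=[8,70,-18] → ·
    (1,4)@(3, 9): e=[0,90,-30] → ·  [on edge]
  covered (8 px):
    · · · █ █ █ █ · ·
    · · █ █ █ · · · ·
    · · █ · · · · · ·
    · · · · · · · · ·
    · · · · · · · · ·
T2:
  2·area = 68
  edge (16, 6)→(10, 10): d=(-6,4) right/bottom  bias=-1
  edge (10, 10)→(2, 4): d=(-8,-6) top-left  bias=+0
  edge (2, 4)→(16, 6): d=(14,2) right/bottom  bias=-1
    (2,2)@(5, 5): e=[50,10,8] → █
    (3,2)@(7, 5): e=[42,22,4] → █
    (4,2)@(9, 5): e=[34,34,0] → ·  [on edge]
    (2,3)@(5, 7): e=[38,-6,36] → ·
    (3,3)@(7, 7): e=[30,6,32] → █
    (4,3)@(9, 7): e=[22,18,28] → █
    (5,3)@(11, 7): e=[14,30,24] → █
    (6,3)@(13, 7): e=[6,42,20] → █
    (7,3)@(15, 7): e=[-2,54,16] → ·
    (3,4)@(7, 9): e=[18,-10,60] → ·
    (4,4)@(9, 9): e=[10,2,56] → █
    (6,4)@(13, 9): e=[-6,26,48] → ·
  covered (8 px):
    · · · · · · · · ·
    · · · · · · · · ·
    · · █ █ · · · · ·
    · · · █ █ █ █ · ·
    · · · · █ █ · · ·

Z-buffer (winner per pixel, '.' = empty):
  . . . 1 1 1 1 . .
  . . 1 1 1 . . . .
  . . 2 2 . . 0 . .
  . . . 2 2 2 2 . .
  . . . . 2 2 . . .

Result: 1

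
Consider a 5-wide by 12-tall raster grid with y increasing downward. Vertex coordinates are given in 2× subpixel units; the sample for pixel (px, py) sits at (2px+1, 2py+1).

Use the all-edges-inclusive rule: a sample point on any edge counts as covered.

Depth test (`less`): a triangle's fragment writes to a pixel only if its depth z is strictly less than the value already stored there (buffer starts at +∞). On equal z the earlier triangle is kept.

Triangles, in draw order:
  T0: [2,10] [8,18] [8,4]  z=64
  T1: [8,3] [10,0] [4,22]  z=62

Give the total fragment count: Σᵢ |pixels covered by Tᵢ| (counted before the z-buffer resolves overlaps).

T0:
  2·area = 84  (B↔C swapped to make it positive)
  edge (2, 10)→(8, 4): d=(6,-6) inclusive
  edge (8, 4)→(8, 18): d=(0,14) inclusive
  edge (8, 18)→(2, 10): d=(-6,-8) inclusive
    (4,1)@(9, 3): e=[0,-14,98] → ·  [on edge]
    (3,2)@(7, 5): e=[0,14,70] → █  [on edge]
    (4,2)@(9, 5): e=[12,-14,86] → ·
    (2,3)@(5, 7): e=[0,42,42] → █  [on edge]
    (4,3)@(9, 7): e=[24,-14,74] → ·
    (1,4)@(3, 9): e=[0,70,14] → █  [on edge]
    (4,4)@(9, 9): e=[36,-14,62] → ·
    (0,5)@(1, 11): e=[0,98,-14] → ·  [on edge]
    (1,5)@(3, 11): e=[12,70,2] → █
    (4,5)@(9, 11): e=[48,-14,50] → ·
    (1,6)@(3, 13): e=[24,70,-10] → ·
    (2,6)@(5, 13): e=[36,42,6] → █
  covered (12 px):
    · · · · ·
    · · · · ·
    · · · █ ·
    · · █ █ ·
    · █ █ █ ·
    · █ █ █ ·
    · · █ █ ·
    · · · █ ·
    · · · · ·
    · · · · ·
    · · · · ·
    · · · · ·
T1:
  2·area = 26
  edge (8, 3)→(10, 0): d=(2,-3) inclusive
  edge (10, 0)→(4, 22): d=(-6,22) inclusive
  edge (4, 22)→(8, 3): d=(4,-19) inclusive
    (4,1)@(9, 3): e=[3,4,19] → █
    (4,2)@(9, 5): e=[7,-8,27] → ·
    (3,4)@(7, 9): e=[9,12,5] → █
    (4,4)@(9, 9): e=[15,-32,43] → ·
    (3,5)@(7, 11): e=[13,0,13] → █  [on edge]
    (4,5)@(9, 11): e=[19,-44,51] → ·
    (3,6)@(7, 13): e=[17,-12,21] → ·
  covered (3 px):
    · · · · ·
    · · · · █
    · · · · ·
    · · · · ·
    · · · █ ·
    · · · █ ·
    · · · · ·
    · · · · ·
    · · · · ·
    · · · · ·
    · · · · ·
    · · · · ·

Answer: 15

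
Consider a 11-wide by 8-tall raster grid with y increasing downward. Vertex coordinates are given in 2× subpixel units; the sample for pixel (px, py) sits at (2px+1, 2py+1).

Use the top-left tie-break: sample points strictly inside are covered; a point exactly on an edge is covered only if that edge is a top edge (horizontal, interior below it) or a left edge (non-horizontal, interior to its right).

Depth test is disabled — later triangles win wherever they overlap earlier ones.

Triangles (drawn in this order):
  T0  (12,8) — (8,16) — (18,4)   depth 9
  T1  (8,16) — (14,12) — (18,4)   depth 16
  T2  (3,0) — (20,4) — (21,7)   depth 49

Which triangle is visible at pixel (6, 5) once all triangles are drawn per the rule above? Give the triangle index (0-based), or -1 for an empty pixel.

T0:
  2·area = 32  (B↔C swapped to make it positive)
  edge (12, 8)→(18, 4): d=(6,-4) top-left  bias=+0
  edge (18, 4)→(8, 16): d=(-10,12) right/bottom  bias=-1
  edge (8, 16)→(12, 8): d=(4,-8) top-left  bias=+0
    (8,2)@(17, 5): e=[2,2,28] → █
    (9,2)@(19, 5): e=[10,-22,44] → ·
    (7,3)@(15, 7): e=[6,6,20] → █
    (8,3)@(17, 7): e=[14,-18,36] → ·
    (6,4)@(13, 9): e=[10,10,12] → █
    (7,4)@(15, 9): e=[18,-14,28] → ·
    (5,5)@(11, 11): e=[14,14,4] → █
    (6,5)@(13, 11): e=[22,-10,20] → ·
    (5,6)@(11, 13): e=[26,-6,12] → ·
  covered (4 px):
    · · · · · · · · · · ·
    · · · · · · · · · · ·
    · · · · · · · · █ · ·
    · · · · · · · █ · · ·
    · · · · · · █ · · · ·
    · · · · · █ · · · · ·
    · · · · · · · · · · ·
    · · · · · · · · · · ·
T1:
  2·area = 32  (B↔C swapped to make it positive)
  edge (8, 16)→(18, 4): d=(10,-12) top-left  bias=+0
  edge (18, 4)→(14, 12): d=(-4,8) right/bottom  bias=-1
  edge (14, 12)→(8, 16): d=(-6,4) right/bottom  bias=-1
    (7,4)@(15, 9): e=[14,4,14] → █
    (8,4)@(17, 9): e=[38,-12,6] → ·
    (6,5)@(13, 11): e=[10,12,10] → █
    (7,5)@(15, 11): e=[34,-4,2] → ·
    (5,6)@(11, 13): e=[6,20,6] → █
    (6,6)@(13, 13): e=[30,4,-2] → ·
    (4,7)@(9, 15): e=[2,28,2] → █
    (5,7)@(11, 15): e=[26,12,-6] → ·
  covered (4 px):
    · · · · · · · · · · ·
    · · · · · · · · · · ·
    · · · · · · · · · · ·
    · · · · · · · · · · ·
    · · · · · · · █ · · ·
    · · · · · · █ · · · ·
    · · · · · █ · · · · ·
    · · · · █ · · · · · ·
T2:
  2·area = 47
  edge (3, 0)→(20, 4): d=(17,4) right/bottom  bias=-1
  edge (20, 4)→(21, 7): d=(1,3) right/bottom  bias=-1
  edge (21, 7)→(3, 0): d=(-18,-7) top-left  bias=+0
    (3,0)@(7, 1): e=[1,36,10] → █
    (4,0)@(9, 1): e=[-7,30,24] → ·
    (9,0)@(19, 1): e=[-47,0,94] → ·  [on edge]
    (3,1)@(7, 3): e=[35,38,-26] → ·
    (5,1)@(11, 3): e=[19,26,2] → █
    (6,1)@(13, 3): e=[11,20,16] → █
    (7,1)@(15, 3): e=[3,14,30] → █
    (8,1)@(17, 3): e=[-5,8,44] → ·
    (5,2)@(11, 5): e=[53,28,-34] → ·
    (6,2)@(13, 5): e=[45,22,-20] → ·
    (7,2)@(15, 5): e=[37,16,-6] → ·
    (8,2)@(17, 5): e=[29,10,8] → █
    (10,3)@(21, 7): e=[47,0,0] → ·  [on edge]
  covered (6 px):
    · · · █ · · · · · · ·
    · · · · · █ █ █ · · ·
    · · · · · · · · █ █ ·
    · · · · · · · · · · ·
    · · · · · · · · · · ·
    · · · · · · · · · · ·
    · · · · · · · · · · ·
    · · · · · · · · · · ·

Z-buffer (winner per pixel, '.' = empty):
  . . . 2 . . . . . . .
  . . . . . 2 2 2 . . .
  . . . . . . . . 2 2 .
  . . . . . . . 0 . . .
  . . . . . . 0 1 . . .
  . . . . . 0 1 . . . .
  . . . . . 1 . . . . .
  . . . . 1 . . . . . .

Final: 1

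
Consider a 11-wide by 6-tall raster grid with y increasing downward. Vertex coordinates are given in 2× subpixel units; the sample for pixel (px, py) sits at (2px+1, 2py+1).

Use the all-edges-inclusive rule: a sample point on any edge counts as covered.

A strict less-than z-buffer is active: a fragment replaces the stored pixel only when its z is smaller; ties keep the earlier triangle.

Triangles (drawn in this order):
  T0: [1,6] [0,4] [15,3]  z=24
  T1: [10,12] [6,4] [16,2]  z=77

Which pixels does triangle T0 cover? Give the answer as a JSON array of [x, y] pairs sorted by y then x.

T0:
  2·area = 31
  edge (1, 6)→(0, 4): d=(-1,-2) inclusive
  edge (0, 4)→(15, 3): d=(15,-1) inclusive
  edge (15, 3)→(1, 6): d=(-14,3) inclusive
    (7,1)@(15, 3): e=[31,0,0] → █  [on edge]
    (8,1)@(17, 3): e=[35,2,-6] → ·
    (0,2)@(1, 5): e=[1,16,14] → █
    (1,2)@(3, 5): e=[5,18,8] → █
    (2,2)@(5, 5): e=[9,20,2] → █
    (3,2)@(7, 5): e=[13,22,-4] → ·
    (7,2)@(15, 5): e=[29,30,-28] → ·
    (0,3)@(1, 7): e=[-1,46,-14] → ·
    (1,3)@(3, 7): e=[3,48,-20] → ·
    (2,3)@(5, 7): e=[7,50,-26] → ·
  covered (4 px):
    · · · · · · · · · · ·
    · · · · · · · █ · · ·
    █ █ █ · · · · · · · ·
    · · · · · · · · · · ·
    · · · · · · · · · · ·
    · · · · · · · · · · ·
T1:
  2·area = 88
  edge (10, 12)→(6, 4): d=(-4,-8) inclusive
  edge (6, 4)→(16, 2): d=(10,-2) inclusive
  edge (16, 2)→(10, 12): d=(-6,10) inclusive
    (10,0)@(21, 1): e=[132,0,-44] → ·  [on edge]
    (5,1)@(11, 3): e=[44,0,44] → █  [on edge]
    (6,1)@(13, 3): e=[60,4,24] → █
    (7,1)@(15, 3): e=[76,8,4] → █
    (8,1)@(17, 3): e=[92,12,-16] → ·
    (0,2)@(1, 5): e=[-44,0,132] → ·  [on edge]
    (3,2)@(7, 5): e=[4,12,72] → █
    (4,2)@(9, 5): e=[20,16,52] → █
    (7,2)@(15, 5): e=[68,28,-8] → ·
    (3,3)@(7, 7): e=[-4,32,60] → ·
    (4,3)@(9, 7): e=[12,36,40] → █
    (6,3)@(13, 7): e=[44,44,0] → █  [on edge]
  covered (12 px):
    · · · · · · · · · · ·
    · · · · · █ █ █ · · ·
    · · · █ █ █ █ · · · ·
    · · · · █ █ █ · · · ·
    · · · · █ █ · · · · ·
    · · · · · · · · · · ·

Result: [[7,1],[0,2],[1,2],[2,2]]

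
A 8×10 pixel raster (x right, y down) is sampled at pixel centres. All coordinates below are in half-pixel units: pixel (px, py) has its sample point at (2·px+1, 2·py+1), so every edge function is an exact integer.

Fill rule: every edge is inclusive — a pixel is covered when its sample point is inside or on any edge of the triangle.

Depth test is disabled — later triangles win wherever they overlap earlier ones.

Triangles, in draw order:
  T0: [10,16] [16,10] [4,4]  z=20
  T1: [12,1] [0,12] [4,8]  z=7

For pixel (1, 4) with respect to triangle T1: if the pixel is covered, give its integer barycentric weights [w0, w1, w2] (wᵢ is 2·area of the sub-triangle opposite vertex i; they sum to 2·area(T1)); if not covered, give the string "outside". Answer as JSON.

T0:
  2·area = 108  (B↔C swapped to make it positive)
  edge (10, 16)→(4, 4): d=(-6,-12) inclusive
  edge (4, 4)→(16, 10): d=(12,6) inclusive
  edge (16, 10)→(10, 16): d=(-6,6) inclusive
    (2,2)@(5, 5): e=[6,6,96] → █
    (3,2)@(7, 5): e=[30,-6,84] → ·
    (2,3)@(5, 7): e=[-6,30,84] → ·
    (3,3)@(7, 7): e=[18,18,72] → █
    (4,3)@(9, 7): e=[42,6,60] → █
    (5,3)@(11, 7): e=[66,-6,48] → ·
    (3,4)@(7, 9): e=[6,42,60] → █
    (5,4)@(11, 9): e=[54,18,36] → █
    (6,4)@(13, 9): e=[78,6,24] → █
    (7,4)@(15, 9): e=[102,-6,12] → ·
    (3,5)@(7, 11): e=[-6,66,48] → ·
    (4,5)@(9, 11): e=[18,54,36] → █
    (7,5)@(15, 11): e=[90,18,0] → █  [on edge]
    (6,6)@(13, 13): e=[54,54,0] → █  [on edge]
    (5,7)@(11, 15): e=[18,90,0] → █  [on edge]
    (4,8)@(9, 17): e=[-18,126,0] → ·  [on edge]
    (3,9)@(7, 19): e=[-54,162,0] → ·  [on edge]
  covered (15 px):
    · · · · · · · ·
    · · · · · · · ·
    · · █ · · · · ·
    · · · █ █ · · ·
    · · · █ █ █ █ ·
    · · · · █ █ █ █
    · · · · █ █ █ ·
    · · · · · █ · ·
    · · · · · · · ·
    · · · · · · · ·
T1:
  2·area = 4
  edge (12, 1)→(0, 12): d=(-12,11) inclusive
  edge (0, 12)→(4, 8): d=(4,-4) inclusive
  edge (4, 8)→(12, 1): d=(8,-7) inclusive
    (5,0)@(11, 1): e=[11,0,-7] → ·  [on edge]
    (4,1)@(9, 3): e=[9,0,-5] → ·  [on edge]
    (3,2)@(7, 5): e=[7,0,-3] → ·  [on edge]
    (2,3)@(5, 7): e=[5,0,-1] → ·  [on edge]
    (1,4)@(3, 9): e=[3,0,1] → █  [on edge]
    (2,4)@(5, 9): e=[-19,8,15] → ·
    (0,5)@(1, 11): e=[1,0,3] → █  [on edge]
    (1,5)@(3, 11): e=[-21,8,17] → ·
    (0,6)@(1, 13): e=[-23,8,19] → ·
  covered (2 px):
    · · · · · · · ·
    · · · · · · · ·
    · · · · · · · ·
    · · · · · · · ·
    · █ · · · · · ·
    █ · · · · · · ·
    · · · · · · · ·
    · · · · · · · ·
    · · · · · · · ·
    · · · · · · · ·

Final: [0,1,3]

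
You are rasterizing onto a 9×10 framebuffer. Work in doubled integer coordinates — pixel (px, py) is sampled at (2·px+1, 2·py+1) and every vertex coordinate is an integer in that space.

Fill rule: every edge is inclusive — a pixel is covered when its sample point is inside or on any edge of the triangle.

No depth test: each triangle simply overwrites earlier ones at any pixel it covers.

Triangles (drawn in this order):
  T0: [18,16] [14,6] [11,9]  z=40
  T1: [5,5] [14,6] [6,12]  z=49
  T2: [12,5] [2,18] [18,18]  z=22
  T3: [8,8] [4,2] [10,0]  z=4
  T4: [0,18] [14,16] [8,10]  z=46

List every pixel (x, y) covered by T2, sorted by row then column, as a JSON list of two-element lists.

T0:
  2·area = 42  (B↔C swapped to make it positive)
  edge (18, 16)→(11, 9): d=(-7,-7) inclusive
  edge (11, 9)→(14, 6): d=(3,-3) inclusive
  edge (14, 6)→(18, 16): d=(4,10) inclusive
    (1,0)@(3, 1): e=[0,-48,90] → .  [on edge]
    (2,1)@(5, 3): e=[0,-36,78] → .  [on edge]
    (8,1)@(17, 3): e=[84,0,-42] → .  [on edge]
    (3,2)@(7, 5): e=[0,-24,66] → .  [on edge]
    (7,2)@(15, 5): e=[56,0,-14] → .  [on edge]
    (4,3)@(9, 7): e=[0,-12,54] → .  [on edge]
    (6,3)@(13, 7): e=[28,0,14] → X  [on edge]
    (7,3)@(15, 7): e=[42,6,-6] → .
    (5,4)@(11, 9): e=[0,0,42] → X  [on edge]
    (7,4)@(15, 9): e=[28,12,2] → X
    (8,4)@(17, 9): e=[42,18,-18] → .
    (4,5)@(9, 11): e=[-28,0,70] → .  [on edge]
    (6,5)@(13, 11): e=[0,12,30] → X  [on edge]
    (3,6)@(7, 13): e=[-56,0,98] → .  [on edge]
    (7,6)@(15, 13): e=[0,24,18] → X  [on edge]
    (2,7)@(5, 15): e=[-84,0,126] → .  [on edge]
    (8,7)@(17, 15): e=[0,36,6] → X  [on edge]
    (1,8)@(3, 17): e=[-112,0,154] → .  [on edge]
    (0,9)@(1, 19): e=[-140,0,182] → .  [on edge]
  covered (8 px):
    . . . . . . . . .
    . . . . . . . . .
    . . . . . . . . .
    . . . . . . X . .
    . . . . . X X X .
    . . . . . . X X .
    . . . . . . . X .
    . . . . . . . . X
    . . . . . . . . .
    . . . . . . . . .
T1:
  2·area = 62
  edge (5, 5)→(14, 6): d=(9,1) inclusive
  edge (14, 6)→(6, 12): d=(-8,6) inclusive
  edge (6, 12)→(5, 5): d=(-1,-7) inclusive
    (2,2)@(5, 5): e=[0,62,0] → X  [on edge]
    (3,2)@(7, 5): e=[-2,50,14] → .
    (2,3)@(5, 7): e=[18,46,-2] → .
    (3,3)@(7, 7): e=[16,34,12] → X
    (4,3)@(9, 7): e=[14,22,26] → X
    (5,3)@(11, 7): e=[12,10,40] → X
    (6,3)@(13, 7): e=[10,-2,54] → .
    (3,4)@(7, 9): e=[34,18,10] → X
    (5,4)@(11, 9): e=[30,-6,38] → .
    (3,5)@(7, 11): e=[52,2,8] → X
    (4,5)@(9, 11): e=[50,-10,22] → .
    (3,6)@(7, 13): e=[70,-14,6] → .
    (3,9)@(7, 19): e=[124,-62,0] → .  [on edge]
  covered (7 px):
    . . . . . . . . .
    . . . . . . . . .
    . . X . . . . . .
    . . . X X X . . .
    . . . X X . . . .
    . . . X . . . . .
    . . . . . . . . .
    . . . . . . . . .
    . . . . . . . . .
    . . . . . . . . .
T2:
  2·area = 208  (B↔C swapped to make it positive)
  edge (12, 5)→(18, 18): d=(6,13) inclusive
  edge (18, 18)→(2, 18): d=(-16,0) inclusive
  edge (2, 18)→(12, 5): d=(10,-13) inclusive
    (5,3)@(11, 7): e=[25,176,7] → X
    (6,3)@(13, 7): e=[-1,176,33] → .
    (4,4)@(9, 9): e=[63,144,1] → X
    (6,4)@(13, 9): e=[11,144,53] → X
    (7,4)@(15, 9): e=[-15,144,79] → .
    (4,5)@(9, 11): e=[75,112,21] → X
    (7,5)@(15, 11): e=[-3,112,99] → .
    (3,6)@(7, 13): e=[113,80,15] → X
    (7,6)@(15, 13): e=[9,80,119] → X
    (8,6)@(17, 13): e=[-17,80,145] → .
    (2,7)@(5, 15): e=[151,48,9] → X
    (8,7)@(17, 15): e=[-5,48,165] → .
  covered (26 px):
    . . . . . . . . .
    . . . . . . . . .
    . . . . . . . . .
    . . . . . X . . .
    . . . . X X X . .
    . . . . X X X . .
    . . . X X X X X .
    . . X X X X X X .
    . X X X X X X X X
    . . . . . . . . .
T3:
  2·area = 44
  edge (8, 8)→(4, 2): d=(-4,-6) inclusive
  edge (4, 2)→(10, 0): d=(6,-2) inclusive
  edge (10, 0)→(8, 8): d=(-2,8) inclusive
    (3,0)@(7, 1): e=[22,0,22] → X  [on edge]
    (4,0)@(9, 1): e=[34,4,6] → X
    (5,0)@(11, 1): e=[46,8,-10] → .
    (0,1)@(1, 3): e=[-22,0,66] → .  [on edge]
    (2,1)@(5, 3): e=[2,8,34] → X
    (5,1)@(11, 3): e=[38,20,-14] → .
    (2,2)@(5, 5): e=[-6,20,30] → .
    (3,2)@(7, 5): e=[6,24,14] → X
    (4,2)@(9, 5): e=[18,28,-2] → .
    (3,3)@(7, 7): e=[-2,36,10] → .
  covered (6 px):
    . . . X X . . . .
    . . X X X . . . .
    . . . X . . . . .
    . . . . . . . . .
    . . . . . . . . .
    . . . . . . . . .
    . . . . . . . . .
    . . . . . . . . .
    . . . . . . . . .
    . . . . . . . . .
T4:
  2·area = 96  (B↔C swapped to make it positive)
  edge (0, 18)→(8, 10): d=(8,-8) inclusive
  edge (8, 10)→(14, 16): d=(6,6) inclusive
  edge (14, 16)→(0, 18): d=(-14,2) inclusive
    (8,0)@(17, 1): e=[0,-108,204] → .  [on edge]
    (0,1)@(1, 3): e=[-112,0,208] → .  [on edge]
    (7,1)@(15, 3): e=[0,-84,180] → .  [on edge]
    (1,2)@(3, 5): e=[-80,0,176] → .  [on edge]
    (6,2)@(13, 5): e=[0,-60,156] → .  [on edge]
    (2,3)@(5, 7): e=[-48,0,144] → .  [on edge]
    (5,3)@(11, 7): e=[0,-36,132] → .  [on edge]
    (3,4)@(7, 9): e=[-16,0,112] → .  [on edge]
    (4,4)@(9, 9): e=[0,-12,108] → .  [on edge]
    (3,5)@(7, 11): e=[0,12,84] → X  [on edge]
    (4,5)@(9, 11): e=[16,0,80] → X  [on edge]
    (5,5)@(11, 11): e=[32,-12,76] → .
    (2,6)@(5, 13): e=[0,36,60] → X  [on edge]
    (5,6)@(11, 13): e=[48,0,48] → X  [on edge]
    (1,7)@(3, 15): e=[0,60,36] → X  [on edge]
    (6,7)@(13, 15): e=[80,0,16] → X  [on edge]
    (0,8)@(1, 17): e=[0,84,12] → X  [on edge]
    (3,8)@(7, 17): e=[48,48,0] → X  [on edge]
    (7,8)@(15, 17): e=[112,0,-16] → .  [on edge]
    (8,9)@(17, 19): e=[144,0,-48] → .  [on edge]
  covered (16 px):
    . . . . . . . . .
    . . . . . . . . .
    . . . . . . . . .
    . . . . . . . . .
    . . . . . . . . .
    . . . X X . . . .
    . . X X X X . . .
    . X X X X X X . .
    X X X X . . . . .
    . . . . . . . . .

Result: [[5,3],[4,4],[5,4],[6,4],[4,5],[5,5],[6,5],[3,6],[4,6],[5,6],[6,6],[7,6],[2,7],[3,7],[4,7],[5,7],[6,7],[7,7],[1,8],[2,8],[3,8],[4,8],[5,8],[6,8],[7,8],[8,8]]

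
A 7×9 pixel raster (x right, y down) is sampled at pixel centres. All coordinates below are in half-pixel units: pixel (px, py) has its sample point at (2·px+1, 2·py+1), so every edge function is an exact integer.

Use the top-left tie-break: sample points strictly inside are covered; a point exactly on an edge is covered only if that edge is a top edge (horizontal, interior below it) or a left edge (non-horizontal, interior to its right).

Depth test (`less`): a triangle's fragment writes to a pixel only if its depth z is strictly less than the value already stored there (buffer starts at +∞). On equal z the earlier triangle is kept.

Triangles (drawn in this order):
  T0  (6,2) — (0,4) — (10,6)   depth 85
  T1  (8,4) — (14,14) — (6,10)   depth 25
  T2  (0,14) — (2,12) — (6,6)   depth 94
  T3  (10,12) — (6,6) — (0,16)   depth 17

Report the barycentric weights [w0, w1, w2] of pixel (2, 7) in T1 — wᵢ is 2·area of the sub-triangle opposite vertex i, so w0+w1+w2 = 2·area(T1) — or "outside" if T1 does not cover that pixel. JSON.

T0:
  2·area = 32  (B↔C swapped to make it positive)
  edge (6, 2)→(10, 6): d=(4,4) right/bottom  bias=-1
  edge (10, 6)→(0, 4): d=(-10,-2) top-left  bias=+0
  edge (0, 4)→(6, 2): d=(6,-2) top-left  bias=+0
    (2,0)@(5, 1): e=[0,40,-8] → ·  [on edge]
    (4,0)@(9, 1): e=[-16,48,0] → ·  [on edge]
    (1,1)@(3, 3): e=[16,16,0] → █  [on edge]
    (2,1)@(5, 3): e=[8,20,4] → █
    (3,1)@(7, 3): e=[0,24,8] → ·  [on edge]
    (1,2)@(3, 5): e=[24,-4,12] → ·
    (2,2)@(5, 5): e=[16,0,16] → █  [on edge]
    (3,2)@(7, 5): e=[8,4,20] → █
    (4,2)@(9, 5): e=[0,8,24] → ·  [on edge]
    (2,3)@(5, 7): e=[24,-20,28] → ·
    (3,3)@(7, 7): e=[16,-16,32] → ·
    (5,3)@(11, 7): e=[0,-8,40] → ·  [on edge]
    (6,4)@(13, 9): e=[0,-24,56] → ·  [on edge]
  covered (4 px):
    · · · · · · ·
    · █ █ · · · ·
    · · █ █ · · ·
    · · · · · · ·
    · · · · · · ·
    · · · · · · ·
    · · · · · · ·
    · · · · · · ·
    · · · · · · ·
T1:
  2·area = 56
  edge (8, 4)→(14, 14): d=(6,10) right/bottom  bias=-1
  edge (14, 14)→(6, 10): d=(-8,-4) top-left  bias=+0
  edge (6, 10)→(8, 4): d=(2,-6) top-left  bias=+0
    (4,0)@(9, 1): e=[-28,84,0] → ·  [on edge]
    (3,3)@(7, 7): e=[28,28,0] → █  [on edge]
    (4,3)@(9, 7): e=[8,36,12] → █
    (5,3)@(11, 7): e=[-12,44,24] → ·
    (3,4)@(7, 9): e=[40,12,4] → █
    (5,4)@(11, 9): e=[0,28,28] → ·  [on edge]
    (3,5)@(7, 11): e=[52,-4,8] → ·
    (4,5)@(9, 11): e=[32,4,20] → █
    (5,5)@(11, 11): e=[12,12,32] → █
    (6,5)@(13, 11): e=[-8,20,44] → ·
    (2,6)@(5, 13): e=[84,-28,0] → ·  [on edge]
    (4,6)@(9, 13): e=[44,-12,24] → ·
  covered (7 px):
    · · · · · · ·
    · · · · · · ·
    · · · · · · ·
    · · · █ █ · ·
    · · · █ █ · ·
    · · · · █ █ ·
    · · · · · · █
    · · · · · · ·
    · · · · · · ·
T2:
  2·area = 4  (B↔C swapped to make it positive)
  edge (0, 14)→(6, 6): d=(6,-8) top-left  bias=+0
  edge (6, 6)→(2, 12): d=(-4,6) right/bottom  bias=-1
  edge (2, 12)→(0, 14): d=(-2,2) right/bottom  bias=-1
    (6,0)@(13, 1): e=[26,-22,0] → ·  [on edge]
    (5,1)@(11, 3): e=[22,-18,0] → ·  [on edge]
    (4,2)@(9, 5): e=[18,-14,0] → ·  [on edge]
    (3,3)@(7, 7): e=[14,-10,0] → ·  [on edge]
    (2,4)@(5, 9): e=[10,-6,0] → ·  [on edge]
    (1,5)@(3, 11): e=[6,-2,0] → ·  [on edge]
    (0,6)@(1, 13): e=[2,2,0] → ·  [on edge]
  covered (0 px):
    · · · · · · ·
    · · · · · · ·
    · · · · · · ·
    · · · · · · ·
    · · · · · · ·
    · · · · · · ·
    · · · · · · ·
    · · · · · · ·
    · · · · · · ·
T3:
  2·area = 76  (B↔C swapped to make it positive)
  edge (10, 12)→(0, 16): d=(-10,4) right/bottom  bias=-1
  edge (0, 16)→(6, 6): d=(6,-10) top-left  bias=+0
  edge (6, 6)→(10, 12): d=(4,6) right/bottom  bias=-1
    (4,0)@(9, 1): e=[114,0,-38] → ·  [on edge]
    (2,4)@(5, 9): e=[50,8,18] → █
    (3,4)@(7, 9): e=[42,28,6] → █
    (4,4)@(9, 9): e=[34,48,-6] → ·
    (1,5)@(3, 11): e=[38,0,38] → █  [on edge]
    (4,5)@(9, 11): e=[14,60,2] → █
    (5,5)@(11, 11): e=[6,80,-10] → ·
    (1,6)@(3, 13): e=[18,12,46] → █
    (4,6)@(9, 13): e=[-6,72,10] → ·
    (0,7)@(1, 15): e=[6,4,66] → █
    (1,7)@(3, 15): e=[-2,24,54] → ·
    (2,7)@(5, 15): e=[-10,44,42] → ·
  covered (10 px):
    · · · · · · ·
    · · · · · · ·
    · · · · · · ·
    · · · · · · ·
    · · █ █ · · ·
    · █ █ █ █ · ·
    · █ █ █ · · ·
    █ · · · · · ·
    · · · · · · ·

Answer: "outside"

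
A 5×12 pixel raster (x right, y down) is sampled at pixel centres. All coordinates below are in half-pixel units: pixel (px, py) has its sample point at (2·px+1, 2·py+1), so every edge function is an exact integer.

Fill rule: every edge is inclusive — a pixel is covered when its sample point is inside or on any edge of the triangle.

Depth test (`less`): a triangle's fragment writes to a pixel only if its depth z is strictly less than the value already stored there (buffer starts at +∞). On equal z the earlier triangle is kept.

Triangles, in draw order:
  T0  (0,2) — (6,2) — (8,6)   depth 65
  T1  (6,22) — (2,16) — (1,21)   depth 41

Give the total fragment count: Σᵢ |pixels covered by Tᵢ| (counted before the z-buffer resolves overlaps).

T0:
  2·area = 24
  edge (0, 2)→(6, 2): d=(6,0) inclusive
  edge (6, 2)→(8, 6): d=(2,4) inclusive
  edge (8, 6)→(0, 2): d=(-8,-4) inclusive
    (1,1)@(3, 3): e=[6,14,4] → #
    (2,1)@(5, 3): e=[6,6,12] → #
    (3,1)@(7, 3): e=[6,-2,20] → ·
    (1,2)@(3, 5): e=[18,18,-12] → ·
    (2,2)@(5, 5): e=[18,10,-4] → ·
    (3,2)@(7, 5): e=[18,2,4] → #
    (4,2)@(9, 5): e=[18,-6,12] → ·
    (3,3)@(7, 7): e=[30,6,-12] → ·
  covered (3 px):
    · · · · ·
    · # # · ·
    · · · # ·
    · · · · ·
    · · · · ·
    · · · · ·
    · · · · ·
    · · · · ·
    · · · · ·
    · · · · ·
    · · · · ·
    · · · · ·
T1:
  2·area = 26  (B↔C swapped to make it positive)
  edge (6, 22)→(1, 21): d=(-5,-1) inclusive
  edge (1, 21)→(2, 16): d=(1,-5) inclusive
  edge (2, 16)→(6, 22): d=(4,6) inclusive
    (2,0)@(5, 1): e=[104,0,-78] → ·  [on edge]
    (1,5)@(3, 11): e=[52,0,-26] → ·  [on edge]
    (1,9)@(3, 19): e=[12,8,6] → #
    (2,9)@(5, 19): e=[14,18,-6] → ·
    (0,10)@(1, 21): e=[0,0,26] → #  [on edge]
    (2,10)@(5, 21): e=[4,20,2] → #
    (3,10)@(7, 21): e=[6,30,-10] → ·
    (0,11)@(1, 23): e=[-10,2,34] → ·
    (1,11)@(3, 23): e=[-8,12,22] → ·
    (2,11)@(5, 23): e=[-6,22,10] → ·
  covered (4 px):
    · · · · ·
    · · · · ·
    · · · · ·
    · · · · ·
    · · · · ·
    · · · · ·
    · · · · ·
    · · · · ·
    · · · · ·
    · # · · ·
    # # # · ·
    · · · · ·

Result: 7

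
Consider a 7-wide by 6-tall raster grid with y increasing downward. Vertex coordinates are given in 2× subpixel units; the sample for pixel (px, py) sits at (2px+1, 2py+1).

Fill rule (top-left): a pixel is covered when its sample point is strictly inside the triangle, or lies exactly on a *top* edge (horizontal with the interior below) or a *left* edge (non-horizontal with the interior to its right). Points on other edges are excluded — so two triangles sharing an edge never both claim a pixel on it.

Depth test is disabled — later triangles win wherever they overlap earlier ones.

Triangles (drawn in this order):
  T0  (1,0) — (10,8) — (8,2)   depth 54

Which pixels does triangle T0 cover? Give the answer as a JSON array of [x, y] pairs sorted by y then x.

T0:
  2·area = 38  (B↔C swapped to make it positive)
  edge (1, 0)→(8, 2): d=(7,2) right/bottom  bias=-1
  edge (8, 2)→(10, 8): d=(2,6) right/bottom  bias=-1
  edge (10, 8)→(1, 0): d=(-9,-8) top-left  bias=+0
    (1,0)@(3, 1): e=[3,28,7] → X
    (2,0)@(5, 1): e=[-1,16,23] → .
    (1,1)@(3, 3): e=[17,32,-11] → .
    (2,1)@(5, 3): e=[13,20,5] → X
    (3,1)@(7, 3): e=[9,8,21] → X
    (4,1)@(9, 3): e=[5,-4,37] → .
    (2,2)@(5, 5): e=[27,24,-13] → .
    (3,2)@(7, 5): e=[23,12,3] → X
    (4,2)@(9, 5): e=[19,0,19] → .  [on edge]
    (3,3)@(7, 7): e=[37,16,-15] → .
    (4,3)@(9, 7): e=[33,4,1] → X
    (5,3)@(11, 7): e=[29,-8,17] → .
    (5,5)@(11, 11): e=[57,0,-19] → .  [on edge]
  covered (5 px):
    . X . . . . .
    . . X X . . .
    . . . X . . .
    . . . . X . .
    . . . . . . .
    . . . . . . .

Final: [[1,0],[2,1],[3,1],[3,2],[4,3]]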